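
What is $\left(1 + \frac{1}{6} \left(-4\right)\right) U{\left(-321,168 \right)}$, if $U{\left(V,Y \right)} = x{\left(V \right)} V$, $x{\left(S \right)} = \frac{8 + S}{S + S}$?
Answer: $- \frac{313}{6} \approx -52.167$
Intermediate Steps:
$x{\left(S \right)} = \frac{8 + S}{2 S}$
$U{\left(V,Y \right)} = 4 + \frac{V}{2}$ ($U{\left(V,Y \right)} = \frac{8 + V}{2 V} V = 4 + \frac{V}{2}$)
$\left(1 + \frac{1}{6} \left(-4\right)\right) U{\left(-321,168 \right)} = \left(1 + \frac{1}{6} \left(-4\right)\right) \left(4 + \frac{1}{2} \left(-321\right)\right) = \left(1 + \frac{1}{6} \left(-4\right)\right) \left(4 - \frac{321}{2}\right) = \left(1 - \frac{2}{3}\right) \left(- \frac{313}{2}\right) = \frac{1}{3} \left(- \frac{313}{2}\right) = - \frac{313}{6}$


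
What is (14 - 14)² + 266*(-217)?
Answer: -57722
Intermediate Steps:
(14 - 14)² + 266*(-217) = 0² - 57722 = 0 - 57722 = -57722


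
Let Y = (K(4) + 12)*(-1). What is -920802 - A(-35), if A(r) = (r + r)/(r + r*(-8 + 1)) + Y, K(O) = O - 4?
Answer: -2762369/3 ≈ -9.2079e+5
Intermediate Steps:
K(O) = -4 + O
Y = -12 (Y = ((-4 + 4) + 12)*(-1) = (0 + 12)*(-1) = 12*(-1) = -12)
A(r) = -37/3 (A(r) = (r + r)/(r + r*(-8 + 1)) - 12 = (2*r)/(r + r*(-7)) - 12 = (2*r)/(r - 7*r) - 12 = (2*r)/((-6*r)) - 12 = (2*r)*(-1/(6*r)) - 12 = -1/3 - 12 = -37/3)
-920802 - A(-35) = -920802 - 1*(-37/3) = -920802 + 37/3 = -2762369/3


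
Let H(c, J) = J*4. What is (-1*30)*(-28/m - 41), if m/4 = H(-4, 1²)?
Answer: 2565/2 ≈ 1282.5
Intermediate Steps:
H(c, J) = 4*J
m = 16 (m = 4*(4*1²) = 4*(4*1) = 4*4 = 16)
(-1*30)*(-28/m - 41) = (-1*30)*(-28/16 - 41) = -30*(-28*1/16 - 41) = -30*(-7/4 - 41) = -30*(-171/4) = 2565/2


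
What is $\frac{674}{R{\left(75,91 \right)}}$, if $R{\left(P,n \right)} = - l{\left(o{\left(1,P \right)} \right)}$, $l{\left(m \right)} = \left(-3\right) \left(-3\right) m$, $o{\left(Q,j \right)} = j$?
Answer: $- \frac{674}{675} \approx -0.99852$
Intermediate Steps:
$l{\left(m \right)} = 9 m$
$R{\left(P,n \right)} = - 9 P$
$\frac{674}{R{\left(75,91 \right)}} = \frac{674}{\left(-9\right) 75} = \frac{674}{-675} = 674 \left(- \frac{1}{675}\right) = - \frac{674}{675}$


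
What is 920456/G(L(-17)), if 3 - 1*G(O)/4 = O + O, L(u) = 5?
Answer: -230114/7 ≈ -32873.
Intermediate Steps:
G(O) = 12 - 8*O (G(O) = 12 - 4*(O + O) = 12 - 8*O)
920456/G(L(-17)) = 920456/(12 - 8*5) = 920456/(12 - 40) = 920456/(-28) = 920456*(-1/28) = -230114/7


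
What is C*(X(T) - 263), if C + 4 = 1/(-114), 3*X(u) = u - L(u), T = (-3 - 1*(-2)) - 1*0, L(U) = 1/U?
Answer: 120191/114 ≈ 1054.3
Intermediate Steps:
L(U) = 1/U
T = -1 (T = (-3 + 2) + 0 = -1 + 0 = -1)
X(u) = -1/(3*u) + u/3 (X(u) = (u - 1/u)/3 = -1/(3*u) + u/3)
C = -457/114 (C = -4 + 1/(-114) = -4 - 1/114 = -457/114 ≈ -4.0088)
C*(X(T) - 263) = -457*((⅓)*(-1 + (-1)²)/(-1) - 263)/114 = -457*((⅓)*(-1)*(-1 + 1) - 263)/114 = -457*((⅓)*(-1)*0 - 263)/114 = -457*(0 - 263)/114 = -457/114*(-263) = 120191/114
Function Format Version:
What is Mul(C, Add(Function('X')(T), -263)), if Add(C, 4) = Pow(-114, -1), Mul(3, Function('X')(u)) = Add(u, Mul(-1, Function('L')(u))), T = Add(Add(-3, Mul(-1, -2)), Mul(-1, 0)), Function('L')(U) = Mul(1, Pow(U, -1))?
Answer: Rational(120191, 114) ≈ 1054.3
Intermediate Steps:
Function('L')(U) = Pow(U, -1)
T = -1 (T = Add(Add(-3, 2), 0) = Add(-1, 0) = -1)
Function('X')(u) = Add(Mul(Rational(-1, 3), Pow(u, -1)), Mul(Rational(1, 3), u)) (Function('X')(u) = Mul(Rational(1, 3), Add(u, Mul(-1, Pow(u, -1)))) = Add(Mul(Rational(-1, 3), Pow(u, -1)), Mul(Rational(1, 3), u)))
C = Rational(-457, 114) (C = Add(-4, Pow(-114, -1)) = Add(-4, Rational(-1, 114)) = Rational(-457, 114) ≈ -4.0088)
Mul(C, Add(Function('X')(T), -263)) = Mul(Rational(-457, 114), Add(Mul(Rational(1, 3), Pow(-1, -1), Add(-1, Pow(-1, 2))), -263)) = Mul(Rational(-457, 114), Add(Mul(Rational(1, 3), -1, Add(-1, 1)), -263)) = Mul(Rational(-457, 114), Add(Mul(Rational(1, 3), -1, 0), -263)) = Mul(Rational(-457, 114), Add(0, -263)) = Mul(Rational(-457, 114), -263) = Rational(120191, 114)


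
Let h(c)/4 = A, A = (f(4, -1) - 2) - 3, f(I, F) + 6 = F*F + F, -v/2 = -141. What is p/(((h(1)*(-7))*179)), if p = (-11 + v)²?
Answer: 73441/55132 ≈ 1.3321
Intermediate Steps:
v = 282 (v = -2*(-141) = 282)
f(I, F) = -6 + F + F² (f(I, F) = -6 + (F*F + F) = -6 + (F² + F) = -6 + (F + F²) = -6 + F + F²)
p = 73441 (p = (-11 + 282)² = 271² = 73441)
A = -11 (A = ((-6 - 1 + (-1)²) - 2) - 3 = ((-6 - 1 + 1) - 2) - 3 = (-6 - 2) - 3 = -8 - 3 = -11)
h(c) = -44 (h(c) = 4*(-11) = -44)
p/(((h(1)*(-7))*179)) = 73441/((-44*(-7)*179)) = 73441/((308*179)) = 73441/55132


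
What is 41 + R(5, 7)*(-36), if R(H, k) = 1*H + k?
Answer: -391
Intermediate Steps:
R(H, k) = H + k
41 + R(5, 7)*(-36) = 41 + (5 + 7)*(-36) = 41 + 12*(-36) = 41 - 432 = -391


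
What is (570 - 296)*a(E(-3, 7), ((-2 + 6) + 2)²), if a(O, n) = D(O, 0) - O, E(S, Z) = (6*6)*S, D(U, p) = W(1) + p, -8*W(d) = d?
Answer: 118231/4 ≈ 29558.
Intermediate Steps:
W(d) = -d/8
D(U, p) = -⅛ + p (D(U, p) = -⅛*1 + p = -⅛ + p)
E(S, Z) = 36*S
a(O, n) = -⅛ - O (a(O, n) = (-⅛ + 0) - O = -⅛ - O)
(570 - 296)*a(E(-3, 7), ((-2 + 6) + 2)²) = (570 - 296)*(-⅛ - 36*(-3)) = 274*(-⅛ - 1*(-108)) = 274*(-⅛ + 108) = 274*(863/8) = 118231/4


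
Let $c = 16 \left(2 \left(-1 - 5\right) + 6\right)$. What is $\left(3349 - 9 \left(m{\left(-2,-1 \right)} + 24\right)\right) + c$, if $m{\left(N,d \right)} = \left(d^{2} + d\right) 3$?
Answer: $3037$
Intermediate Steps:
$m{\left(N,d \right)} = 3 d + 3 d^{2}$ ($m{\left(N,d \right)} = \left(d + d^{2}\right) 3 = 3 d + 3 d^{2}$)
$c = -96$ ($c = 16 \left(2 \left(-6\right) + 6\right) = 16 \left(-12 + 6\right) = 16 \left(-6\right) = -96$)
$\left(3349 - 9 \left(m{\left(-2,-1 \right)} + 24\right)\right) + c = \left(3349 - 9 \left(3 \left(-1\right) \left(1 - 1\right) + 24\right)\right) - 96 = \left(3349 - 9 \left(3 \left(-1\right) 0 + 24\right)\right) - 96 = \left(3349 - 9 \left(0 + 24\right)\right) - 96 = \left(3349 - 216\right) - 96 = 3133 - 96 = 3037$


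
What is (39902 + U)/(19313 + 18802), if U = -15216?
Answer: 24686/38115 ≈ 0.64767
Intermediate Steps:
(39902 + U)/(19313 + 18802) = (39902 - 15216)/(19313 + 18802) = 24686/38115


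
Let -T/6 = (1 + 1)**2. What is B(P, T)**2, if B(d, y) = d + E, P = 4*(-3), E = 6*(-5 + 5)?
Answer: 144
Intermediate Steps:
E = 0 (E = 6*0 = 0)
P = -12
T = -24 (T = -6*(1 + 1)**2 = -6*2**2 = -6*4 = -24)
B(d, y) = d (B(d, y) = d + 0 = d)
B(P, T)**2 = (-12)**2 = 144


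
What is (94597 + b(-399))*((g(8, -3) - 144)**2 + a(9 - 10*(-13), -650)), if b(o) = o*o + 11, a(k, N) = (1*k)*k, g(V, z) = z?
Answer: 10388402370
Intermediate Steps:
a(k, N) = k**2 (a(k, N) = k*k = k**2)
b(o) = 11 + o**2 (b(o) = o**2 + 11 = 11 + o**2)
(94597 + b(-399))*((g(8, -3) - 144)**2 + a(9 - 10*(-13), -650)) = (94597 + (11 + (-399)**2))*((-3 - 144)**2 + (9 - 10*(-13))**2) = (94597 + (11 + 159201))*((-147)**2 + (9 + 130)**2) = (94597 + 159212)*(21609 + 139**2) = 253809*(21609 + 19321) = 253809*40930 = 10388402370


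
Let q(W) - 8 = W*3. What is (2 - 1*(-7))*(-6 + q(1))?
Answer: 45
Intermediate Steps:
q(W) = 8 + 3*W (q(W) = 8 + W*3 = 8 + 3*W)
(2 - 1*(-7))*(-6 + q(1)) = (2 - 1*(-7))*(-6 + (8 + 3*1)) = (2 + 7)*(-6 + (8 + 3)) = 9*(-6 + 11) = 9*5 = 45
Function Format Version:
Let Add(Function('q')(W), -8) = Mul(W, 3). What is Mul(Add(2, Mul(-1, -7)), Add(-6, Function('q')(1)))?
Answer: 45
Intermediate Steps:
Function('q')(W) = Add(8, Mul(3, W)) (Function('q')(W) = Add(8, Mul(W, 3)) = Add(8, Mul(3, W)))
Mul(Add(2, Mul(-1, -7)), Add(-6, Function('q')(1))) = Mul(Add(2, Mul(-1, -7)), Add(-6, Add(8, Mul(3, 1)))) = Mul(Add(2, 7), Add(-6, Add(8, 3))) = Mul(9, Add(-6, 11)) = Mul(9, 5) = 45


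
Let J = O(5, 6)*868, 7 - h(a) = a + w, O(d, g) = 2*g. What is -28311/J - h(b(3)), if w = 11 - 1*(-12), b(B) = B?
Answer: 56531/3472 ≈ 16.282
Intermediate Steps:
w = 23 (w = 11 + 12 = 23)
h(a) = -16 - a (h(a) = 7 - (a + 23) = 7 - (23 + a) = 7 + (-23 - a) = -16 - a)
J = 10416 (J = (2*6)*868 = 12*868 = 10416)
-28311/J - h(b(3)) = -28311/10416 - (-16 - 1*3) = -28311*1/10416 - (-16 - 3) = -9437/3472 - 1*(-19) = -9437/3472 + 19 = 56531/3472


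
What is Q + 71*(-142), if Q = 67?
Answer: -10015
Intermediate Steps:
Q + 71*(-142) = 67 + 71*(-142) = 67 - 10082 = -10015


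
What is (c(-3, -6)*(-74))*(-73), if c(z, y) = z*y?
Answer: 97236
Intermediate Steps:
c(z, y) = y*z
(c(-3, -6)*(-74))*(-73) = (-6*(-3)*(-74))*(-73) = (18*(-74))*(-73) = -1332*(-73) = 97236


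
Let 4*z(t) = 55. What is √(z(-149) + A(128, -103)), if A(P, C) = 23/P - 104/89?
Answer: 5*√1035070/1424 ≈ 3.5723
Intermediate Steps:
z(t) = 55/4 (z(t) = (¼)*55 = 55/4)
A(P, C) = -104/89 + 23/P (A(P, C) = 23/P - 104*1/89 = 23/P - 104/89 = -104/89 + 23/P)
√(z(-149) + A(128, -103)) = √(55/4 + (-104/89 + 23/128)) = √(55/4 - 11265/11392) = √(145375/11392) = 5*√1035070/1424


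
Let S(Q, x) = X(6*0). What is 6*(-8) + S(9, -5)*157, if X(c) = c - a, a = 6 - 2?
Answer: -676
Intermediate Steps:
a = 4
X(c) = -4 + c (X(c) = c - 1*4 = c - 4 = -4 + c)
S(Q, x) = -4 (S(Q, x) = -4 + 6*0 = -4 + 0 = -4)
6*(-8) + S(9, -5)*157 = 6*(-8) - 4*157 = -48 - 628 = -676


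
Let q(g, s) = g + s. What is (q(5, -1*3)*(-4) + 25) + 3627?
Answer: 3644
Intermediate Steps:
(q(5, -1*3)*(-4) + 25) + 3627 = ((5 - 1*3)*(-4) + 25) + 3627 = ((5 - 3)*(-4) + 25) + 3627 = (2*(-4) + 25) + 3627 = (-8 + 25) + 3627 = 17 + 3627 = 3644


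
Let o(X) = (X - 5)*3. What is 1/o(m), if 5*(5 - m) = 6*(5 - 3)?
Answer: -5/36 ≈ -0.13889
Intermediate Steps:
m = 13/5 (m = 5 - 6*(5 - 3)/5 = 5 - 6*2/5 = 5 - ⅕*12 = 5 - 12/5 = 13/5 ≈ 2.6000)
o(X) = -15 + 3*X (o(X) = (-5 + X)*3 = -15 + 3*X)
1/o(m) = 1/(-15 + 3*(13/5)) = 1/(-15 + 39/5) = 1/(-36/5) = -5/36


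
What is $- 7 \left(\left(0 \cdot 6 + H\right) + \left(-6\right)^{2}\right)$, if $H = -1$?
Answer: $-245$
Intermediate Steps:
$- 7 \left(\left(0 \cdot 6 + H\right) + \left(-6\right)^{2}\right) = - 7 \left(\left(0 \cdot 6 - 1\right) + \left(-6\right)^{2}\right) = - 7 \left(\left(0 - 1\right) + 36\right) = - 7 \left(-1 + 36\right) = \left(-7\right) 35 = -245$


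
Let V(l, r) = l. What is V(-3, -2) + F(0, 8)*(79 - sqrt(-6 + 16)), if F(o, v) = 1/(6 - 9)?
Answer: -88/3 + sqrt(10)/3 ≈ -28.279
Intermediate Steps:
F(o, v) = -1/3 (F(o, v) = 1/(-3) = -1/3)
V(-3, -2) + F(0, 8)*(79 - sqrt(-6 + 16)) = -3 - (79 - sqrt(-6 + 16))/3 = -3 - (79 - sqrt(10))/3 = -3 + (-79/3 + sqrt(10)/3) = -88/3 + sqrt(10)/3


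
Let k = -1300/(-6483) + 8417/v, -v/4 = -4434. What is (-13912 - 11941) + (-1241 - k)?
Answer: -1038471051361/38327496 ≈ -27095.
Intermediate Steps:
v = 17736 (v = -4*(-4434) = 17736)
k = 25874737/38327496 (k = -1300/(-6483) + 8417/17736 = -1300*(-1/6483) + 8417*(1/17736) = 1300/6483 + 8417/17736 = 25874737/38327496 ≈ 0.67510)
(-13912 - 11941) + (-1241 - k) = (-13912 - 11941) + (-1241 - 1*25874737/38327496) = -25853 + (-1241 - 25874737/38327496) = -25853 - 47590297273/38327496 = -1038471051361/38327496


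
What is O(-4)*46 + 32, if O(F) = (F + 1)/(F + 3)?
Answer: 170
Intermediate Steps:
O(F) = (1 + F)/(3 + F)
O(-4)*46 + 32 = ((1 - 4)/(3 - 4))*46 + 32 = (-3/(-1))*46 + 32 = -1*(-3)*46 + 32 = 3*46 + 32 = 138 + 32 = 170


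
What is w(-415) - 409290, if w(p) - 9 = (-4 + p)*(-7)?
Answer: -406348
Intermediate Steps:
w(p) = 37 - 7*p (w(p) = 9 + (-4 + p)*(-7) = 9 + (28 - 7*p) = 37 - 7*p)
w(-415) - 409290 = (37 - 7*(-415)) - 409290 = (37 + 2905) - 409290 = 2942 - 409290 = -406348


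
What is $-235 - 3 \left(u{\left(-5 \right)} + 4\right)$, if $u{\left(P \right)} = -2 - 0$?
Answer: $-241$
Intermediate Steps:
$u{\left(P \right)} = -2$ ($u{\left(P \right)} = -2 + 0 = -2$)
$-235 - 3 \left(u{\left(-5 \right)} + 4\right) = -235 - 3 \left(-2 + 4\right) = -235 - 6 = -241$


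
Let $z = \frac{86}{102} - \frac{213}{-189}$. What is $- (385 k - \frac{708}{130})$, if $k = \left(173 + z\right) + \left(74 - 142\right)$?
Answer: $- \frac{409515713}{9945} \approx -41178.0$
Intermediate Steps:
$z = \frac{2110}{1071}$ ($z = 86 \cdot \frac{1}{102} - - \frac{71}{63} = \frac{43}{51} + \frac{71}{63} = \frac{2110}{1071} \approx 1.9701$)
$k = \frac{114565}{1071}$ ($k = \left(173 + \frac{2110}{1071}\right) + \left(74 - 142\right) = \frac{187393}{1071} + \left(74 - 142\right) = \frac{187393}{1071} - 68 = \frac{114565}{1071} \approx 106.97$)
$- (385 k - \frac{708}{130}) = - (385 \cdot \frac{114565}{1071} - \frac{708}{130}) = - (\frac{6301075}{153} - \frac{354}{65}) = \left(-1\right) \frac{409515713}{9945} = - \frac{409515713}{9945}$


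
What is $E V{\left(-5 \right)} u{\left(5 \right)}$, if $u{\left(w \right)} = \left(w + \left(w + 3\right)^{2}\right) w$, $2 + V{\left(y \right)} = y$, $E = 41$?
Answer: $-99015$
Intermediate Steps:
$V{\left(y \right)} = -2 + y$
$u{\left(w \right)} = w \left(w + \left(3 + w\right)^{2}\right)$ ($u{\left(w \right)} = \left(w + \left(3 + w\right)^{2}\right) w = w \left(w + \left(3 + w\right)^{2}\right)$)
$E V{\left(-5 \right)} u{\left(5 \right)} = 41 \left(-2 - 5\right) 5 \left(5 + \left(3 + 5\right)^{2}\right) = 41 \left(-7\right) 5 \left(5 + 8^{2}\right) = - 287 \cdot 5 \left(5 + 64\right) = - 287 \cdot 5 \cdot 69 = \left(-287\right) 345 = -99015$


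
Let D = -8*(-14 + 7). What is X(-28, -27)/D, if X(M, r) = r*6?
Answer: -81/28 ≈ -2.8929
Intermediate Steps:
X(M, r) = 6*r
D = 56 (D = -8*(-7) = 56)
X(-28, -27)/D = (6*(-27))/56 = -162*1/56 = -81/28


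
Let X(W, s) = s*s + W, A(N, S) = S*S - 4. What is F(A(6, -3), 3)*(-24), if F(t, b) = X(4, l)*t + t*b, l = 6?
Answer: -5160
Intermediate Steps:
A(N, S) = -4 + S² (A(N, S) = S² - 4 = -4 + S²)
X(W, s) = W + s² (X(W, s) = s² + W = W + s²)
F(t, b) = 40*t + b*t (F(t, b) = (4 + 6²)*t + t*b = (4 + 36)*t + b*t = 40*t + b*t)
F(A(6, -3), 3)*(-24) = ((-4 + (-3)²)*(40 + 3))*(-24) = ((-4 + 9)*43)*(-24) = (5*43)*(-24) = 215*(-24) = -5160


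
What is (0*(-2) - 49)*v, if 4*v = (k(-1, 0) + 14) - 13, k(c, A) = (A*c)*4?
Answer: -49/4 ≈ -12.250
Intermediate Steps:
k(c, A) = 4*A*c
v = ¼ (v = ((4*0*(-1) + 14) - 13)/4 = ((0 + 14) - 13)/4 = (14 - 13)/4 = (¼)*1 = ¼ ≈ 0.25000)
(0*(-2) - 49)*v = (0*(-2) - 49)*(¼) = (0 - 49)*(¼) = -49*¼ = -49/4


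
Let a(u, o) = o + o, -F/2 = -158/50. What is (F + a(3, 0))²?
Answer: 24964/625 ≈ 39.942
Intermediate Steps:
F = 158/25 (F = -(-316)/50 = -2*(-79/25) = 158/25 ≈ 6.3200)
a(u, o) = 2*o
(F + a(3, 0))² = (158/25 + 2*0)² = (158/25 + 0)² = (158/25)² = 24964/625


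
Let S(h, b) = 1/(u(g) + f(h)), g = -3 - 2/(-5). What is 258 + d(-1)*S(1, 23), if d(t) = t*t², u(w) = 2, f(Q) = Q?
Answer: 773/3 ≈ 257.67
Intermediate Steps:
g = -13/5 (g = -3 - 2*(-1)/5 = -3 - 1*(-⅖) = -3 + ⅖ = -13/5 ≈ -2.6000)
d(t) = t³
S(h, b) = 1/(2 + h)
258 + d(-1)*S(1, 23) = 258 + (-1)³/(2 + 1) = 258 - 1/3 = 258 - 1*⅓ = 258 - ⅓ = 773/3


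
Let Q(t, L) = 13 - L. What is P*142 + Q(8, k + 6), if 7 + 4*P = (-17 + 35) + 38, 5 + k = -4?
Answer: 3511/2 ≈ 1755.5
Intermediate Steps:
k = -9 (k = -5 - 4 = -9)
P = 49/4 (P = -7/4 + ((-17 + 35) + 38)/4 = -7/4 + (18 + 38)/4 = -7/4 + (¼)*56 = -7/4 + 14 = 49/4 ≈ 12.250)
P*142 + Q(8, k + 6) = (49/4)*142 + (13 - (-9 + 6)) = 3479/2 + (13 - 1*(-3)) = 3479/2 + (13 + 3) = 3479/2 + 16 = 3511/2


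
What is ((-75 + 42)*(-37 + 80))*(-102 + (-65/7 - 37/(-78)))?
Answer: 28617919/182 ≈ 1.5724e+5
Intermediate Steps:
((-75 + 42)*(-37 + 80))*(-102 + (-65/7 - 37/(-78))) = (-33*43)*(-102 + (-65*⅐ - 37*(-1/78))) = -1419*(-102 + (-65/7 + 37/78)) = -1419*(-102 - 4811/546) = -1419*(-60503/546) = 28617919/182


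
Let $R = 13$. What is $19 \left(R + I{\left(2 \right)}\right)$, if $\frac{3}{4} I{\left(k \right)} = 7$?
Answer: $\frac{1273}{3} \approx 424.33$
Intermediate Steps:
$I{\left(k \right)} = \frac{28}{3}$ ($I{\left(k \right)} = \frac{4}{3} \cdot 7 = \frac{28}{3}$)
$19 \left(R + I{\left(2 \right)}\right) = 19 \left(13 + \frac{28}{3}\right) = 19 \cdot \frac{67}{3} = \frac{1273}{3}$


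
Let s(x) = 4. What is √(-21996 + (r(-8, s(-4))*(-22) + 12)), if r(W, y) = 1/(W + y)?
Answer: I*√87914/2 ≈ 148.25*I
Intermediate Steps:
√(-21996 + (r(-8, s(-4))*(-22) + 12)) = √(-21996 + (-22/(-8 + 4) + 12)) = √(-21996 + (-22/(-4) + 12)) = √(-21996 + (-¼*(-22) + 12)) = √(-21996 + (11/2 + 12)) = √(-21996 + 35/2) = √(-43957/2) = I*√87914/2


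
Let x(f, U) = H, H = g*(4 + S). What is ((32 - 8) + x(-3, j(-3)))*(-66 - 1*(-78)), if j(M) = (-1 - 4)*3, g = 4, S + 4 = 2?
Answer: 384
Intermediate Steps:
S = -2 (S = -4 + 2 = -2)
j(M) = -15 (j(M) = -5*3 = -15)
H = 8 (H = 4*(4 - 2) = 4*2 = 8)
x(f, U) = 8
((32 - 8) + x(-3, j(-3)))*(-66 - 1*(-78)) = ((32 - 8) + 8)*(-66 - 1*(-78)) = (24 + 8)*(-66 + 78) = 32*12 = 384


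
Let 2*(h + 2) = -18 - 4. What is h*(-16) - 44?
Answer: 164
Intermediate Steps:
h = -13 (h = -2 + (-18 - 4)/2 = -2 + (½)*(-22) = -2 - 11 = -13)
h*(-16) - 44 = -13*(-16) - 44 = 208 - 44 = 164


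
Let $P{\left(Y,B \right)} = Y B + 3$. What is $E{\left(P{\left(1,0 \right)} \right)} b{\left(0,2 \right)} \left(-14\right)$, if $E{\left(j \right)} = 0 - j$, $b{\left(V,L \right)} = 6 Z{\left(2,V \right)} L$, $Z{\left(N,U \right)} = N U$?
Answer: $0$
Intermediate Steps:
$P{\left(Y,B \right)} = 3 + B Y$ ($P{\left(Y,B \right)} = B Y + 3 = 3 + B Y$)
$b{\left(V,L \right)} = 12 L V$ ($b{\left(V,L \right)} = 6 \cdot 2 V L = 12 V L = 12 L V$)
$E{\left(j \right)} = - j$
$E{\left(P{\left(1,0 \right)} \right)} b{\left(0,2 \right)} \left(-14\right) = - (3 + 0 \cdot 1) 12 \cdot 2 \cdot 0 \left(-14\right) = - (3 + 0) 0 \left(-14\right) = \left(-1\right) 3 \cdot 0 \left(-14\right) = \left(-3\right) 0 \left(-14\right) = 0 \left(-14\right) = 0$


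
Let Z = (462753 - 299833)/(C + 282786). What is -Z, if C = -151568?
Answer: -81460/65609 ≈ -1.2416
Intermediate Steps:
Z = 81460/65609 (Z = (462753 - 299833)/(-151568 + 282786) = 162920/131218 = 162920*(1/131218) = 81460/65609 ≈ 1.2416)
-Z = -1*81460/65609 = -81460/65609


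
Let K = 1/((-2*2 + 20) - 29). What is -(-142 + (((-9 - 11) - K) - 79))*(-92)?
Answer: -288144/13 ≈ -22165.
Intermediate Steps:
K = -1/13 (K = 1/((-4 + 20) - 29) = 1/(16 - 29) = 1/(-13) = -1/13 ≈ -0.076923)
-(-142 + (((-9 - 11) - K) - 79))*(-92) = -(-142 + (((-9 - 11) - 1*(-1/13)) - 79))*(-92) = -(-142 + ((-20 + 1/13) - 79))*(-92) = -(-142 + (-259/13 - 79))*(-92) = -(-142 - 1286/13)*(-92) = -(-3132)*(-92)/13 = -1*288144/13 = -288144/13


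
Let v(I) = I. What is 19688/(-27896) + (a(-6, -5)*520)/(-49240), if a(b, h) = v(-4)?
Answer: -2848167/4292497 ≈ -0.66352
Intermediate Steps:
a(b, h) = -4
19688/(-27896) + (a(-6, -5)*520)/(-49240) = 19688/(-27896) - 4*520/(-49240) = 19688*(-1/27896) - 2080*(-1/49240) = -2461/3487 + 52/1231 = -2848167/4292497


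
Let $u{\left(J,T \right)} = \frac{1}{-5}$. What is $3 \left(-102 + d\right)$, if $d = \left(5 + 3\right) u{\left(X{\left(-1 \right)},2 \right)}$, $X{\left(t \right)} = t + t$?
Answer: $- \frac{1554}{5} \approx -310.8$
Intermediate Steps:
$X{\left(t \right)} = 2 t$
$u{\left(J,T \right)} = - \frac{1}{5}$
$d = - \frac{8}{5}$ ($d = \left(5 + 3\right) \left(- \frac{1}{5}\right) = 8 \left(- \frac{1}{5}\right) = - \frac{8}{5} \approx -1.6$)
$3 \left(-102 + d\right) = 3 \left(-102 - \frac{8}{5}\right) = 3 \left(- \frac{518}{5}\right) = - \frac{1554}{5}$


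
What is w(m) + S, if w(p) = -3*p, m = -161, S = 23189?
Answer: 23672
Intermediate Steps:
w(m) + S = -3*(-161) + 23189 = 483 + 23189 = 23672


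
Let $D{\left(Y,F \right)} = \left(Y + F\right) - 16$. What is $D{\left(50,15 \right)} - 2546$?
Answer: $-2497$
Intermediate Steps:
$D{\left(Y,F \right)} = -16 + F + Y$ ($D{\left(Y,F \right)} = \left(F + Y\right) - 16 = -16 + F + Y$)
$D{\left(50,15 \right)} - 2546 = \left(-16 + 15 + 50\right) - 2546 = 49 - 2546 = -2497$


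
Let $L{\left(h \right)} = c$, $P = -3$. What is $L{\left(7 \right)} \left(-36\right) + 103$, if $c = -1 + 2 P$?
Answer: $355$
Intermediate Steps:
$c = -7$ ($c = -1 + 2 \left(-3\right) = -1 - 6 = -7$)
$L{\left(h \right)} = -7$
$L{\left(7 \right)} \left(-36\right) + 103 = \left(-7\right) \left(-36\right) + 103 = 252 + 103 = 355$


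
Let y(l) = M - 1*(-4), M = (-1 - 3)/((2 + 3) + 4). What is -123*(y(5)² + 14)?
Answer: -88478/27 ≈ -3277.0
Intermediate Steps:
M = -4/9 (M = -4/(5 + 4) = -4/9 ≈ -0.44444)
y(l) = 32/9 (y(l) = -4/9 - 1*(-4) = -4/9 + 4 = 32/9)
-123*(y(5)² + 14) = -123*((32/9)² + 14) = -123*(1024/81 + 14) = -123*2158/81 = -88478/27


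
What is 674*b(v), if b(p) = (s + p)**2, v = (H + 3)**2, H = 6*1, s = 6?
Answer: 5101506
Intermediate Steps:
H = 6
v = 81 (v = (6 + 3)**2 = 9**2 = 81)
b(p) = (6 + p)**2
674*b(v) = 674*(6 + 81)**2 = 674*87**2 = 674*7569 = 5101506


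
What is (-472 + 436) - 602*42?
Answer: -25320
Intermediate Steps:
(-472 + 436) - 602*42 = -36 - 25284 = -25320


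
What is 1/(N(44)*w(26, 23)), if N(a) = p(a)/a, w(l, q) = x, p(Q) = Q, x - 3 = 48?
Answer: 1/51 ≈ 0.019608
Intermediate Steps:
x = 51 (x = 3 + 48 = 51)
w(l, q) = 51
N(a) = 1 (N(a) = a/a = 1)
1/(N(44)*w(26, 23)) = 1/(1*51) = 1/51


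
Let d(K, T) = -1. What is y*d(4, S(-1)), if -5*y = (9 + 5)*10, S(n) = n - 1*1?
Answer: 28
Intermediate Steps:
S(n) = -1 + n (S(n) = n - 1 = -1 + n)
y = -28 (y = -(9 + 5)*10/5 = -14*10/5 = -⅕*140 = -28)
y*d(4, S(-1)) = -28*(-1) = 28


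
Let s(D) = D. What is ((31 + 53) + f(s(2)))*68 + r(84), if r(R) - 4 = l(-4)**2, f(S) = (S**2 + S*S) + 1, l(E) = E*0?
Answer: 6328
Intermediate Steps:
l(E) = 0
f(S) = 1 + 2*S**2 (f(S) = (S**2 + S**2) + 1 = 2*S**2 + 1 = 1 + 2*S**2)
r(R) = 4 (r(R) = 4 + 0**2 = 4 + 0 = 4)
((31 + 53) + f(s(2)))*68 + r(84) = ((31 + 53) + (1 + 2*2**2))*68 + 4 = (84 + (1 + 2*4))*68 + 4 = (84 + (1 + 8))*68 + 4 = (84 + 9)*68 + 4 = 93*68 + 4 = 6324 + 4 = 6328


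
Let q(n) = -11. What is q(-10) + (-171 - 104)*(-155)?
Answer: 42614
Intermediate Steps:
q(-10) + (-171 - 104)*(-155) = -11 + (-171 - 104)*(-155) = -11 - 275*(-155) = -11 + 42625 = 42614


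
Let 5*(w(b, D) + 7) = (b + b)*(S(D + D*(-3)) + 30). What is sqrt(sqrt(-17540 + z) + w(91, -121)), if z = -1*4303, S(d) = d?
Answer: sqrt(247345 + 75*I*sqrt(2427))/5 ≈ 99.47 + 0.7429*I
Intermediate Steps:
z = -4303
w(b, D) = -7 + 2*b*(30 - 2*D)/5 (w(b, D) = -7 + ((b + b)*((D + D*(-3)) + 30))/5 = -7 + ((2*b)*((D - 3*D) + 30))/5 = -7 + ((2*b)*(-2*D + 30))/5 = -7 + ((2*b)*(30 - 2*D))/5 = -7 + (2*b*(30 - 2*D))/5 = -7 + 2*b*(30 - 2*D)/5)
sqrt(sqrt(-17540 + z) + w(91, -121)) = sqrt(sqrt(-17540 - 4303) + (-7 + 12*91 - 4/5*(-121)*91)) = sqrt(sqrt(-21843) + (-7 + 1092 + 44044/5)) = sqrt(3*I*sqrt(2427) + 49469/5) = sqrt(49469/5 + 3*I*sqrt(2427))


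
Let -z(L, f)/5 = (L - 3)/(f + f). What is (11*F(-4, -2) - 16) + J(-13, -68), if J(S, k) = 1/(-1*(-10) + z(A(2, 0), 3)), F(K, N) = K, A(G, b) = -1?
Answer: -2397/40 ≈ -59.925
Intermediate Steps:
z(L, f) = -5*(-3 + L)/(2*f) (z(L, f) = -5*(L - 3)/(f + f) = -5*(-3 + L)/(2*f))
J(S, k) = 3/40 (J(S, k) = 1/(-1*(-10) + (5/2)*(3 - 1*(-1))/3) = 1/(10 + (5/2)*(1/3)*(3 + 1)) = 1/(10 + (5/2)*(1/3)*4) = 1/(10 + 10/3) = 1/(40/3) = 3/40)
(11*F(-4, -2) - 16) + J(-13, -68) = (11*(-4) - 16) + 3/40 = (-44 - 16) + 3/40 = -60 + 3/40 = -2397/40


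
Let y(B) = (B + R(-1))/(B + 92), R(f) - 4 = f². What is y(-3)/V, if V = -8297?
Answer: -2/738433 ≈ -2.7084e-6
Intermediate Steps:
R(f) = 4 + f²
y(B) = (5 + B)/(92 + B) (y(B) = (B + (4 + (-1)²))/(B + 92) = (B + (4 + 1))/(92 + B) = (B + 5)/(92 + B) = (5 + B)/(92 + B))
y(-3)/V = ((5 - 3)/(92 - 3))/(-8297) = (2/89)*(-1/8297) = -2/738433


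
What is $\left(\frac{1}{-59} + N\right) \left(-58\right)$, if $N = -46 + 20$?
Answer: $\frac{89030}{59} \approx 1509.0$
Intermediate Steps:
$N = -26$
$\left(\frac{1}{-59} + N\right) \left(-58\right) = \left(\frac{1}{-59} - 26\right) \left(-58\right) = \left(- \frac{1}{59} - 26\right) \left(-58\right) = \left(- \frac{1535}{59}\right) \left(-58\right) = \frac{89030}{59}$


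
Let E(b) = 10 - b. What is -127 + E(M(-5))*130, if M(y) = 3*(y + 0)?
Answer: 3123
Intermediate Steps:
M(y) = 3*y
-127 + E(M(-5))*130 = -127 + (10 - 3*(-5))*130 = -127 + (10 - 1*(-15))*130 = -127 + (10 + 15)*130 = -127 + 25*130 = -127 + 3250 = 3123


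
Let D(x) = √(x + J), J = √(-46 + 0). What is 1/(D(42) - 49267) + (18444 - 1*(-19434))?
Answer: 37878 - 1/(49267 - √(42 + I*√46)) ≈ 37878.0 - 2.1494e-10*I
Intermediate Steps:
J = I*√46 (J = √(-46) = I*√46 ≈ 6.7823*I)
D(x) = √(x + I*√46)
1/(D(42) - 49267) + (18444 - 1*(-19434)) = 1/(√(42 + I*√46) - 49267) + (18444 - 1*(-19434)) = 1/(-49267 + √(42 + I*√46)) + (18444 + 19434) = 1/(-49267 + √(42 + I*√46)) + 37878 = 37878 + 1/(-49267 + √(42 + I*√46))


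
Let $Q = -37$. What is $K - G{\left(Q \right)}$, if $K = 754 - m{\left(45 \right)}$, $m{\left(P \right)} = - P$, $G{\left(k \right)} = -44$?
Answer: $843$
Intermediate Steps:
$K = 799$ ($K = 754 - \left(-1\right) 45 = 754 - -45 = 754 + 45 = 799$)
$K - G{\left(Q \right)} = 799 - -44 = 799 + 44 = 843$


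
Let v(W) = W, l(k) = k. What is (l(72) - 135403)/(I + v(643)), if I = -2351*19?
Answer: 135331/44026 ≈ 3.0739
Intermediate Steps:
I = -44669
(l(72) - 135403)/(I + v(643)) = (72 - 135403)/(-44669 + 643) = -135331/(-44026) = -135331*(-1/44026) = 135331/44026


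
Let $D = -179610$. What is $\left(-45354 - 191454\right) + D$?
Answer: $-416418$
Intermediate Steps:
$\left(-45354 - 191454\right) + D = \left(-45354 - 191454\right) - 179610 = -236808 - 179610 = -416418$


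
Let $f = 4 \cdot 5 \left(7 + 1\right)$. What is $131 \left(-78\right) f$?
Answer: $-1634880$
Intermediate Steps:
$f = 160$ ($f = 20 \cdot 8 = 160$)
$131 \left(-78\right) f = 131 \left(-78\right) 160 = \left(-10218\right) 160 = -1634880$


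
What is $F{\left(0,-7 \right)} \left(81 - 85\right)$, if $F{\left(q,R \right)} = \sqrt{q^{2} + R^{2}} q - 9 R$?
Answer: $-252$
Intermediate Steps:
$F{\left(q,R \right)} = - 9 R + q \sqrt{R^{2} + q^{2}}$ ($F{\left(q,R \right)} = \sqrt{R^{2} + q^{2}} q - 9 R = q \sqrt{R^{2} + q^{2}} - 9 R = - 9 R + q \sqrt{R^{2} + q^{2}}$)
$F{\left(0,-7 \right)} \left(81 - 85\right) = \left(\left(-9\right) \left(-7\right) + 0 \sqrt{\left(-7\right)^{2} + 0^{2}}\right) \left(81 - 85\right) = \left(63 + 0 \sqrt{49 + 0}\right) \left(-4\right) = \left(63 + 0 \sqrt{49}\right) \left(-4\right) = \left(63 + 0 \cdot 7\right) \left(-4\right) = \left(63 + 0\right) \left(-4\right) = 63 \left(-4\right) = -252$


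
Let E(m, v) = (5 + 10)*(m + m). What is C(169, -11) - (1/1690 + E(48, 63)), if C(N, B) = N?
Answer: -2147991/1690 ≈ -1271.0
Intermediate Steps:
E(m, v) = 30*m (E(m, v) = 15*(2*m) = 30*m)
C(169, -11) - (1/1690 + E(48, 63)) = 169 - (1/1690 + 30*48) = 169 - (1/1690 + 1440) = 169 - 1*2433601/1690 = 169 - 2433601/1690 = -2147991/1690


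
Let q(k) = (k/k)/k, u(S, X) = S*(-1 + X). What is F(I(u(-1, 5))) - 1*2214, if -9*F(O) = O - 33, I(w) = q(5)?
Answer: -99466/45 ≈ -2210.4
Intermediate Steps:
q(k) = 1/k
I(w) = ⅕ (I(w) = 1/5 = ⅕)
F(O) = 11/3 - O/9 (F(O) = -(O - 33)/9 = -(-33 + O)/9 = 11/3 - O/9)
F(I(u(-1, 5))) - 1*2214 = (11/3 - ⅑*⅕) - 1*2214 = (11/3 - 1/45) - 2214 = 164/45 - 2214 = -99466/45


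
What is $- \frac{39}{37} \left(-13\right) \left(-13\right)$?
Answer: $- \frac{6591}{37} \approx -178.14$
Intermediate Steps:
$- \frac{39}{37} \left(-13\right) \left(-13\right) = \left(-39\right) \frac{1}{37} \left(-13\right) \left(-13\right) = \left(- \frac{39}{37}\right) \left(-13\right) \left(-13\right) = \frac{507}{37} \left(-13\right) = - \frac{6591}{37}$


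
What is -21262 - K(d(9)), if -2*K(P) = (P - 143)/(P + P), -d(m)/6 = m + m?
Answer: -9184933/432 ≈ -21261.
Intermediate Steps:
d(m) = -12*m (d(m) = -6*(m + m) = -12*m)
K(P) = -(-143 + P)/(4*P) (K(P) = -(P - 143)/(2*(P + P)) = -(-143 + P)/(2*(2*P)) = -(-143 + P)*1/(2*P)/2 = -(-143 + P)/(4*P))
-21262 - K(d(9)) = -21262 - (143 - (-12)*9)/(4*((-12*9))) = -21262 - (143 - 1*(-108))/(4*(-108)) = -21262 - (-1)*(143 + 108)/(4*108) = -21262 - (-1)*251/(4*108) = -21262 - 1*(-251/432) = -21262 + 251/432 = -9184933/432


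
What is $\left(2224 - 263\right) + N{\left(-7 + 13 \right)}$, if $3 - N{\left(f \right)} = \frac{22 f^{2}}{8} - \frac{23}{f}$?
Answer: $\frac{11213}{6} \approx 1868.8$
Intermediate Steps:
$N{\left(f \right)} = 3 + \frac{23}{f} - \frac{11 f^{2}}{4}$ ($N{\left(f \right)} = 3 - \left(\frac{22 f^{2}}{8} - \frac{23}{f}\right) = 3 - \left(22 f^{2} \cdot \frac{1}{8} - \frac{23}{f}\right) = 3 - \left(\frac{11 f^{2}}{4} - \frac{23}{f}\right) = 3 - \left(- \frac{23}{f} + \frac{11 f^{2}}{4}\right) = 3 + \frac{23}{f} - \frac{11 f^{2}}{4}$)
$\left(2224 - 263\right) + N{\left(-7 + 13 \right)} = \left(2224 - 263\right) + \left(3 + \frac{23}{-7 + 13} - \frac{11 \left(-7 + 13\right)^{2}}{4}\right) = 1961 + \left(3 + \frac{23}{6} - \frac{11 \cdot 6^{2}}{4}\right) = 1961 + \left(3 + 23 \cdot \frac{1}{6} - 99\right) = 1961 + \left(3 + \frac{23}{6} - 99\right) = 1961 - \frac{553}{6} = \frac{11213}{6}$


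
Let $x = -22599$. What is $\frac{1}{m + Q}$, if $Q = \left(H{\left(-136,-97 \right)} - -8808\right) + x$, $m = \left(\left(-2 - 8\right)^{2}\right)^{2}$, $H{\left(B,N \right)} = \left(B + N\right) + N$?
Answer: $- \frac{1}{4121} \approx -0.00024266$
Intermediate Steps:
$H{\left(B,N \right)} = B + 2 N$
$m = 10000$ ($m = \left(\left(-10\right)^{2}\right)^{2} = 100^{2} = 10000$)
$Q = -14121$ ($Q = \left(\left(-136 + 2 \left(-97\right)\right) - -8808\right) - 22599 = \left(\left(-136 - 194\right) + 8808\right) - 22599 = \left(-330 + 8808\right) - 22599 = 8478 - 22599 = -14121$)
$\frac{1}{m + Q} = \frac{1}{10000 - 14121} = \frac{1}{-4121} = - \frac{1}{4121}$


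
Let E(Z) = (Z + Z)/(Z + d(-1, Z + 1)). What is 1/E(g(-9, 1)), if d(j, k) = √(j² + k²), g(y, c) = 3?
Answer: ½ + √17/6 ≈ 1.1872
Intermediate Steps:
E(Z) = 2*Z/(Z + √(1 + (1 + Z)²)) (E(Z) = (Z + Z)/(Z + √((-1)² + (Z + 1)²)) = (2*Z)/(Z + √(1 + (1 + Z)²)) = 2*Z/(Z + √(1 + (1 + Z)²)))
1/E(g(-9, 1)) = 1/(2*3/(3 + √(1 + (1 + 3)²))) = 1/(2*3/(3 + √(1 + 4²))) = 1/(2*3/(3 + √(1 + 16))) = 1/(2*3/(3 + √17)) = 1/(6/(3 + √17)) = ½ + √17/6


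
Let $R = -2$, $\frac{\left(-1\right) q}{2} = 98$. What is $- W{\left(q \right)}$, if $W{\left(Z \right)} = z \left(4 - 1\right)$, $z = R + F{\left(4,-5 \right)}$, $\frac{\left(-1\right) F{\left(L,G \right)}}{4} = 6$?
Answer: $78$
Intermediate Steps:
$F{\left(L,G \right)} = -24$ ($F{\left(L,G \right)} = \left(-4\right) 6 = -24$)
$q = -196$ ($q = \left(-2\right) 98 = -196$)
$z = -26$ ($z = -2 - 24 = -26$)
$W{\left(Z \right)} = -78$ ($W{\left(Z \right)} = - 26 \left(4 - 1\right) = \left(-26\right) 3 = -78$)
$- W{\left(q \right)} = \left(-1\right) \left(-78\right) = 78$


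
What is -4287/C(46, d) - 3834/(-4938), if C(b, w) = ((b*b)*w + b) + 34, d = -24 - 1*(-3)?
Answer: 31871685/36504988 ≈ 0.87308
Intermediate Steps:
d = -21 (d = -24 + 3 = -21)
C(b, w) = 34 + b + w*b² (C(b, w) = (b²*w + b) + 34 = (w*b² + b) + 34 = (b + w*b²) + 34 = 34 + b + w*b²)
-4287/C(46, d) - 3834/(-4938) = -4287/(34 + 46 - 21*46²) - 3834/(-4938) = -4287/(34 + 46 - 21*2116) - 3834*(-1/4938) = -4287/(34 + 46 - 44436) + 639/823 = -4287/(-44356) + 639/823 = -4287*(-1/44356) + 639/823 = 4287/44356 + 639/823 = 31871685/36504988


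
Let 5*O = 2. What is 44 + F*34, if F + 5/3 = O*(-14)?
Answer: -3046/15 ≈ -203.07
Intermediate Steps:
O = ⅖ (O = (⅕)*2 = ⅖ ≈ 0.40000)
F = -109/15 (F = -5/3 + (⅖)*(-14) = -5/3 - 28/5 = -109/15 ≈ -7.2667)
44 + F*34 = 44 - 109/15*34 = 44 - 3706/15 = -3046/15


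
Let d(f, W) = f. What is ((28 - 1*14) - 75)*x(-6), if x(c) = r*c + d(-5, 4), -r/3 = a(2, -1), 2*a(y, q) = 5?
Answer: -2440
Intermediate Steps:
a(y, q) = 5/2 (a(y, q) = (½)*5 = 5/2)
r = -15/2 (r = -3*5/2 = -15/2 ≈ -7.5000)
x(c) = -5 - 15*c/2 (x(c) = -15*c/2 - 5 = -5 - 15*c/2)
((28 - 1*14) - 75)*x(-6) = ((28 - 1*14) - 75)*(-5 - 15/2*(-6)) = ((28 - 14) - 75)*(-5 + 45) = (14 - 75)*40 = -61*40 = -2440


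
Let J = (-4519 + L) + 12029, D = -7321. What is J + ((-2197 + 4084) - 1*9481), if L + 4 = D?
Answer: -7409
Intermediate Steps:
L = -7325 (L = -4 - 7321 = -7325)
J = 185 (J = (-4519 - 7325) + 12029 = -11844 + 12029 = 185)
J + ((-2197 + 4084) - 1*9481) = 185 + ((-2197 + 4084) - 1*9481) = 185 + (1887 - 9481) = 185 - 7594 = -7409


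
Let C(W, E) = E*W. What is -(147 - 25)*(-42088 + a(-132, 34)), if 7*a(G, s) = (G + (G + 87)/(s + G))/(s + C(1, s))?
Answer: 119763368815/23324 ≈ 5.1348e+6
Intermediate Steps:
a(G, s) = (G + (87 + G)/(G + s))/(14*s) (a(G, s) = ((G + (G + 87)/(s + G))/(s + s*1))/7 = ((G + (87 + G)/(G + s))/(s + s))/7 = ((G + (87 + G)/(G + s))/((2*s)))/7 = ((G + (87 + G)/(G + s))*(1/(2*s)))/7 = ((G + (87 + G)/(G + s))/(2*s))/7 = (G + (87 + G)/(G + s))/(14*s))
-(147 - 25)*(-42088 + a(-132, 34)) = -(147 - 25)*(-42088 + (1/14)*(87 - 132 + (-132)² - 132*34)/(34*(-132 + 34))) = -122*(-42088 + (1/14)*(1/34)*(87 - 132 + 17424 - 4488)/(-98)) = -122*(-42088 + (1/14)*(1/34)*(-1/98)*12891) = -122*(-42088 - 12891/46648) = -122*(-1963333915)/46648 = -1*(-119763368815/23324) = 119763368815/23324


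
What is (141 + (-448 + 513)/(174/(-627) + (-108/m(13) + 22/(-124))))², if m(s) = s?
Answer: 38880129467841601/2178868257801 ≈ 17844.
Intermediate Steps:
(141 + (-448 + 513)/(174/(-627) + (-108/m(13) + 22/(-124))))² = (141 + (-448 + 513)/(174/(-627) + (-108/13 + 22/(-124))))² = (141 + 65/(174*(-1/627) + (-108*1/13 + 22*(-1/124))))² = (141 + 65/(-58/209 + (-108/13 - 11/62)))² = (141 + 65/(-58/209 - 6839/806))² = (141 + 65/(-1476099/168454))² = (141 + 65*(-168454/1476099))² = (141 - 10949510/1476099)² = (197180449/1476099)² = 38880129467841601/2178868257801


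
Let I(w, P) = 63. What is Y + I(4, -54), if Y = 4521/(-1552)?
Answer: 93255/1552 ≈ 60.087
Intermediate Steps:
Y = -4521/1552 (Y = 4521*(-1/1552) = -4521/1552 ≈ -2.9130)
Y + I(4, -54) = -4521/1552 + 63 = 93255/1552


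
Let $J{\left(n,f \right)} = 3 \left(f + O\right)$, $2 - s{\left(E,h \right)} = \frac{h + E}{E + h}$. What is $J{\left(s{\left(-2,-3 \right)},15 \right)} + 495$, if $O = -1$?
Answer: $537$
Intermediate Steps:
$s{\left(E,h \right)} = 1$ ($s{\left(E,h \right)} = 2 - \frac{h + E}{E + h} = 2 - \frac{E + h}{E + h} = 2 - 1 = 1$)
$J{\left(n,f \right)} = -3 + 3 f$ ($J{\left(n,f \right)} = 3 \left(f - 1\right) = 3 \left(-1 + f\right) = -3 + 3 f$)
$J{\left(s{\left(-2,-3 \right)},15 \right)} + 495 = \left(-3 + 3 \cdot 15\right) + 495 = \left(-3 + 45\right) + 495 = 42 + 495 = 537$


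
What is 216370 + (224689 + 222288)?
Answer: 663347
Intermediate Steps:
216370 + (224689 + 222288) = 216370 + 446977 = 663347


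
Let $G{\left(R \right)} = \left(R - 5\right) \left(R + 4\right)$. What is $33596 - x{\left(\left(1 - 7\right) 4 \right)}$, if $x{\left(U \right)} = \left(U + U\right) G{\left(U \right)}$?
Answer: $61436$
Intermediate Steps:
$G{\left(R \right)} = \left(-5 + R\right) \left(4 + R\right)$
$x{\left(U \right)} = 2 U \left(-20 + U^{2} - U\right)$ ($x{\left(U \right)} = \left(U + U\right) \left(-20 + U^{2} - U\right) = 2 U \left(-20 + U^{2} - U\right)$)
$33596 - x{\left(\left(1 - 7\right) 4 \right)} = 33596 - 2 \left(1 - 7\right) 4 \left(-20 + \left(\left(1 - 7\right) 4\right)^{2} - \left(1 - 7\right) 4\right) = 33596 - 2 \left(\left(-6\right) 4\right) \left(-20 + \left(\left(-6\right) 4\right)^{2} - \left(-6\right) 4\right) = 33596 - 2 \left(-24\right) \left(-20 + \left(-24\right)^{2} - -24\right) = 33596 - 2 \left(-24\right) \left(-20 + 576 + 24\right) = 33596 - 2 \left(-24\right) 580 = 33596 - -27840 = 33596 + 27840 = 61436$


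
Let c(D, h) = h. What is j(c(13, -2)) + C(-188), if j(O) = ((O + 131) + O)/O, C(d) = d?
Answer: -503/2 ≈ -251.50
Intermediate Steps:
j(O) = (131 + 2*O)/O (j(O) = ((131 + O) + O)/O = (131 + 2*O)/O)
j(c(13, -2)) + C(-188) = (2 + 131/(-2)) - 188 = (2 + 131*(-1/2)) - 188 = (2 - 131/2) - 188 = -127/2 - 188 = -503/2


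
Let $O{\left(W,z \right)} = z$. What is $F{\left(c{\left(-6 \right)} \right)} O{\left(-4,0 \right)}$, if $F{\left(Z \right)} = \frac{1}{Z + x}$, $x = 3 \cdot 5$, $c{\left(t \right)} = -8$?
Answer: $0$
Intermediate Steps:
$x = 15$
$F{\left(Z \right)} = \frac{1}{15 + Z}$ ($F{\left(Z \right)} = \frac{1}{Z + 15} = \frac{1}{15 + Z}$)
$F{\left(c{\left(-6 \right)} \right)} O{\left(-4,0 \right)} = \frac{1}{15 - 8} \cdot 0 = \frac{1}{7} \cdot 0 = 0$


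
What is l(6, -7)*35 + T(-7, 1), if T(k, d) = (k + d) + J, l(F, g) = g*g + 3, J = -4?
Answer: 1810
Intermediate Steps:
l(F, g) = 3 + g² (l(F, g) = g² + 3 = 3 + g²)
T(k, d) = -4 + d + k (T(k, d) = (k + d) - 4 = (d + k) - 4 = -4 + d + k)
l(6, -7)*35 + T(-7, 1) = (3 + (-7)²)*35 + (-4 + 1 - 7) = (3 + 49)*35 - 10 = 52*35 - 10 = 1820 - 10 = 1810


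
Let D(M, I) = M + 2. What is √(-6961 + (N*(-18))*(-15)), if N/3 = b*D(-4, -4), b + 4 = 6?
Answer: 101*I ≈ 101.0*I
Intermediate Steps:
b = 2 (b = -4 + 6 = 2)
D(M, I) = 2 + M
N = -12 (N = 3*(2*(2 - 4)) = 3*(2*(-2)) = 3*(-4) = -12)
√(-6961 + (N*(-18))*(-15)) = √(-6961 - 12*(-18)*(-15)) = √(-6961 + 216*(-15)) = √(-6961 - 3240) = √(-10201) = 101*I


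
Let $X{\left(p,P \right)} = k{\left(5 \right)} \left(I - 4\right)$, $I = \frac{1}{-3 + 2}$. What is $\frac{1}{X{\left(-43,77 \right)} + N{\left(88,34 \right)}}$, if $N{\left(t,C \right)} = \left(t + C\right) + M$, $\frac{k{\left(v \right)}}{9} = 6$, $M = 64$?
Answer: $- \frac{1}{84} \approx -0.011905$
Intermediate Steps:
$k{\left(v \right)} = 54$ ($k{\left(v \right)} = 9 \cdot 6 = 54$)
$I = -1$ ($I = \frac{1}{-1} = -1$)
$X{\left(p,P \right)} = -270$ ($X{\left(p,P \right)} = 54 \left(-1 - 4\right) = 54 \left(-5\right) = -270$)
$N{\left(t,C \right)} = 64 + C + t$ ($N{\left(t,C \right)} = \left(t + C\right) + 64 = \left(C + t\right) + 64 = 64 + C + t$)
$\frac{1}{X{\left(-43,77 \right)} + N{\left(88,34 \right)}} = \frac{1}{-270 + \left(64 + 34 + 88\right)} = \frac{1}{-270 + 186} = \frac{1}{-84} = - \frac{1}{84}$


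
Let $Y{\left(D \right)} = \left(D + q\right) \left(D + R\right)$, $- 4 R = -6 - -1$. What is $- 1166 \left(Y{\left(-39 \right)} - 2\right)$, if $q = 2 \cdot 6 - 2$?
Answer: $- \frac{2548293}{2} \approx -1.2741 \cdot 10^{6}$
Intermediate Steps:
$R = \frac{5}{4}$ ($R = - \frac{-6 - -1}{4} = - \frac{-6 + 1}{4} = \left(- \frac{1}{4}\right) \left(-5\right) = \frac{5}{4} \approx 1.25$)
$q = 10$ ($q = 12 - 2 = 10$)
$Y{\left(D \right)} = \left(10 + D\right) \left(\frac{5}{4} + D\right)$ ($Y{\left(D \right)} = \left(D + 10\right) \left(D + \frac{5}{4}\right) = \left(10 + D\right) \left(\frac{5}{4} + D\right)$)
$- 1166 \left(Y{\left(-39 \right)} - 2\right) = - 1166 \left(\left(\frac{25}{2} + \left(-39\right)^{2} + \frac{45}{4} \left(-39\right)\right) - 2\right) = - 1166 \left(\left(\frac{25}{2} + 1521 - \frac{1755}{4}\right) + \left(2 - 4\right)\right) = - 1166 \left(\frac{4379}{4} - 2\right) = \left(-1166\right) \frac{4371}{4} = - \frac{2548293}{2}$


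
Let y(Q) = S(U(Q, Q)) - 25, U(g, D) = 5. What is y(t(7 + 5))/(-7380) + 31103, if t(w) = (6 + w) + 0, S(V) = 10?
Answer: 15302677/492 ≈ 31103.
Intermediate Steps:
t(w) = 6 + w
y(Q) = -15 (y(Q) = 10 - 25 = -15)
y(t(7 + 5))/(-7380) + 31103 = -15/(-7380) + 31103 = -15*(-1/7380) + 31103 = 1/492 + 31103 = 15302677/492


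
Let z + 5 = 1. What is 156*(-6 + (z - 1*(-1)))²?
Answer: 12636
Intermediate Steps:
z = -4 (z = -5 + 1 = -4)
156*(-6 + (z - 1*(-1)))² = 156*(-6 + (-4 - 1*(-1)))² = 156*(-6 + (-4 + 1))² = 156*(-6 - 3)² = 156*(-9)² = 156*81 = 12636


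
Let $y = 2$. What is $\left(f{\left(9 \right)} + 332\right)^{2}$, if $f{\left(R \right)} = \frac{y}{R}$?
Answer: $\frac{8940100}{81} \approx 1.1037 \cdot 10^{5}$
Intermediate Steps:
$f{\left(R \right)} = \frac{2}{R}$
$\left(f{\left(9 \right)} + 332\right)^{2} = \left(\frac{2}{9} + 332\right)^{2} = \left(\frac{2990}{9}\right)^{2} = \frac{8940100}{81}$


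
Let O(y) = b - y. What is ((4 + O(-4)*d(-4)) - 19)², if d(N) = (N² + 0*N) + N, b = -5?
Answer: 729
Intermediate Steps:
d(N) = N + N² (d(N) = (N² + 0) + N = N² + N = N + N²)
O(y) = -5 - y
((4 + O(-4)*d(-4)) - 19)² = ((4 + (-5 - 1*(-4))*(-4*(1 - 4))) - 19)² = ((4 + (-5 + 4)*(-4*(-3))) - 19)² = ((4 - 1*12) - 19)² = ((4 - 12) - 19)² = (-8 - 19)² = (-27)² = 729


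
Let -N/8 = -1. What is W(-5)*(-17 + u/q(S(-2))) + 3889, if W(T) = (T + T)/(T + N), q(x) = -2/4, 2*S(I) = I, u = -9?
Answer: 11657/3 ≈ 3885.7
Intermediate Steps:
S(I) = I/2
N = 8 (N = -8*(-1) = 8)
q(x) = -½ (q(x) = -2*¼ = -½)
W(T) = 2*T/(8 + T) (W(T) = (T + T)/(T + 8) = (2*T)/(8 + T) = 2*T/(8 + T))
W(-5)*(-17 + u/q(S(-2))) + 3889 = (2*(-5)/(8 - 5))*(-17 - 9/(-½)) + 3889 = (2*(-5)/3)*(-17 - 9*(-2)) + 3889 = (2*(-5)*(⅓))*(-17 + 18) + 3889 = -10/3*1 + 3889 = -10/3 + 3889 = 11657/3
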